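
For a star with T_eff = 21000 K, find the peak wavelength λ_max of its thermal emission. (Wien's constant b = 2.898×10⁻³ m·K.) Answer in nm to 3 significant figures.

λ_max = b/T = 2.898×10⁻³ / 21000 = 1.38×10^-7 m = 138.0 nm.

138 nm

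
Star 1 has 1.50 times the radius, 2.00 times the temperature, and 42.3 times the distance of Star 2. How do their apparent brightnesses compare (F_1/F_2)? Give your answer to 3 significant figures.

0.0201

L_1/L_2 = (R_1/R_2)²(T_1/T_2)⁴ = (1.50)² × (2.00)⁴ = 36.00.
F_1/F_2 = (L_1/L_2)/(d_1/d_2)² = 36.00 / (42.3)² = 0.02012.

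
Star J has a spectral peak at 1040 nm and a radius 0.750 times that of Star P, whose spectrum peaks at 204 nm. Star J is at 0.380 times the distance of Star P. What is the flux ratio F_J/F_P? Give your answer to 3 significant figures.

Wien's law: T_J/T_P = λ_P/λ_J = 204/1040 = 0.1962.
L_J/L_P = (R_J/R_P)²(T_J/T_P)⁴ = (0.750)²(0.1962)⁴ = 8.327×10^-4.
F_J/F_P = (L_J/L_P)/(d_J/d_P)² = 8.327×10^-4/(0.380)² = 0.005767.

0.00577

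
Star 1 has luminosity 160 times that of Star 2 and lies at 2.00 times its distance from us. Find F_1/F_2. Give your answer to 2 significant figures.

40

F = L/(4πd²), so F_1/F_2 = (L_1/L_2) / (d_1/d_2)²
= 160 / (2.00)² = 160 / 4.000 = 40.00.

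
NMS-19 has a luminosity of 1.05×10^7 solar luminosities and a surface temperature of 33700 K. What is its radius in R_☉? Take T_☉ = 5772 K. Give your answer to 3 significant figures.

95.1 R_☉

R/R_☉ = √(L/L_☉) / (T/T_☉)² = √(1.05×10^7) / (5.839)²
       = 3240 / 34.09 = 95.06.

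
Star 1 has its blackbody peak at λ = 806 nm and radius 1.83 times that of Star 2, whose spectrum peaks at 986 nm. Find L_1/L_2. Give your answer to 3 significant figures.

Wien's law gives T ∝ 1/λ_max, so T_1/T_2 = λ_2/λ_1 = 986/806 = 1.223.
Then L ∝ R²T⁴ gives L_1/L_2 = (1.83)² × (1.223)⁴ = 3.349 × 2.240 = 7.500.

7.50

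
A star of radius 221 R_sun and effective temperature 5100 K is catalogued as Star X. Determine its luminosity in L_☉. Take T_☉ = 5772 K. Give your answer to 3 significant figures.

L/L_☉ = (R/R_☉)² (T/T_☉)⁴ = (221)² × (5100/5772)⁴
       = 4.884×10^4 × (0.8836)⁴ = 4.884×10^4 × 0.6095 = 2.977×10^4.

2.98×10^4 L_☉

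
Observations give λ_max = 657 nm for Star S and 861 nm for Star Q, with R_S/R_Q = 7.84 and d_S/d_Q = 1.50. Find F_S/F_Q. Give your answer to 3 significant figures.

80.6

Wien's law: T_S/T_Q = λ_Q/λ_S = 861/657 = 1.311.
L_S/L_Q = (R_S/R_Q)²(T_S/T_Q)⁴ = (7.84)²(1.311)⁴ = 181.3.
F_S/F_Q = (L_S/L_Q)/(d_S/d_Q)² = 181.3/(1.50)² = 80.58.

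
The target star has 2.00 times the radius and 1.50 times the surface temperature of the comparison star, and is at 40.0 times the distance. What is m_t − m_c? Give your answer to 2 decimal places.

L_t/L_c = (2.00)²(1.50)⁴ = 20.25.
F_t/F_c = (L_t/L_c)/(d_t/d_c)² = 20.25/1600 = 0.01266.
m_t − m_c = −2.5 log₁₀(0.01266) = 4.74.

4.74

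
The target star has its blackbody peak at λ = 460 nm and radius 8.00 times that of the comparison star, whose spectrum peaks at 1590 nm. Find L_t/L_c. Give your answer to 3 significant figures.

Wien's law gives T ∝ 1/λ_max, so T_t/T_c = λ_c/λ_t = 1590/460 = 3.457.
Then L ∝ R²T⁴ gives L_t/L_c = (8.00)² × (3.457)⁴ = 64.00 × 142.7 = 9136.

9.14×10^3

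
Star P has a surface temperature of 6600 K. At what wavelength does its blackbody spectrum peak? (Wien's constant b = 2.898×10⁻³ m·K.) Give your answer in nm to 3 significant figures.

439 nm

λ_max = b/T = 2.898×10⁻³ / 6600 = 4.39×10^-7 m = 439.1 nm.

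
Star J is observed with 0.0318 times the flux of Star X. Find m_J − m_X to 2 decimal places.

m_J − m_X = −2.5 log₁₀(F_J/F_X) = −2.5 log₁₀(0.0318) = −2.5 × (-1.498) = 3.744.

3.74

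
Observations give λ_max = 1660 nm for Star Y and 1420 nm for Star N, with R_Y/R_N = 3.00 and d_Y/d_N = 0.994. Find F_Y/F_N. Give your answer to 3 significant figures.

4.88

Wien's law: T_Y/T_N = λ_N/λ_Y = 1420/1660 = 0.8554.
L_Y/L_N = (R_Y/R_N)²(T_Y/T_N)⁴ = (3.00)²(0.8554)⁴ = 4.819.
F_Y/F_N = (L_Y/L_N)/(d_Y/d_N)² = 4.819/(0.994)² = 4.877.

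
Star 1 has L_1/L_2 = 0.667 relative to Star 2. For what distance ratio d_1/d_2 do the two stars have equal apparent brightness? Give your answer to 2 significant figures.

0.82

Equal flux requires L_1/d_1² = L_2/d_2², so d_1/d_2 = √(L_1/L_2)
= √(0.667) = 0.8167.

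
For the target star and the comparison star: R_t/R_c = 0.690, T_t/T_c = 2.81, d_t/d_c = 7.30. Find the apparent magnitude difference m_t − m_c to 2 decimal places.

L_t/L_c = (0.690)²(2.81)⁴ = 29.68.
F_t/F_c = (L_t/L_c)/(d_t/d_c)² = 29.68/53.29 = 0.5570.
m_t − m_c = −2.5 log₁₀(0.5570) = 0.64.

0.64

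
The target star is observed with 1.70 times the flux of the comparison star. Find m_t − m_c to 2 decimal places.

-0.58

m_t − m_c = −2.5 log₁₀(F_t/F_c) = −2.5 log₁₀(1.70) = −2.5 × (0.230) = -0.576.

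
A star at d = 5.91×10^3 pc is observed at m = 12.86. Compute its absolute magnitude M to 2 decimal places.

M = m − 5 log₁₀(d/10 pc) = 12.86 − 5 log₁₀(5.91×10^3/10)
  = 12.86 − 5 × 2.772 = 12.86 − 13.86 = -1.00.

-1.00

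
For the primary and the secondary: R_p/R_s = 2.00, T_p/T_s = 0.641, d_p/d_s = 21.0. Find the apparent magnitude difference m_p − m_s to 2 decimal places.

7.04

L_p/L_s = (2.00)²(0.641)⁴ = 0.6753.
F_p/F_s = (L_p/L_s)/(d_p/d_s)² = 0.6753/441.0 = 0.001531.
m_p − m_s = −2.5 log₁₀(0.001531) = 7.04.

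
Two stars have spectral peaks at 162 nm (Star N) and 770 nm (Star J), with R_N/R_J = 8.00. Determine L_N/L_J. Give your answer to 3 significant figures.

Wien's law gives T ∝ 1/λ_max, so T_N/T_J = λ_J/λ_N = 770/162 = 4.753.
Then L ∝ R²T⁴ gives L_N/L_J = (8.00)² × (4.753)⁴ = 64.00 × 510.4 = 3.267×10^4.

3.27×10^4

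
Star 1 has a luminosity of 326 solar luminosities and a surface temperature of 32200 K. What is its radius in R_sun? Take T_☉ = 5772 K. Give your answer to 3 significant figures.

R/R_☉ = √(L/L_☉) / (T/T_☉)² = √(326) / (5.579)²
       = 18.06 / 31.12 = 0.5802.

0.580 R_sun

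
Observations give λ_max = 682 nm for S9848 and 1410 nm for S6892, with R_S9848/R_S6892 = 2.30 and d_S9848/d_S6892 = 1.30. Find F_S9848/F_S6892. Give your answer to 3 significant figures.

Wien's law: T_S9848/T_S6892 = λ_S6892/λ_S9848 = 1410/682 = 2.067.
L_S9848/L_S6892 = (R_S9848/R_S6892)²(T_S9848/T_S6892)⁴ = (2.30)²(2.067)⁴ = 96.65.
F_S9848/F_S6892 = (L_S9848/L_S6892)/(d_S9848/d_S6892)² = 96.65/(1.30)² = 57.19.

57.2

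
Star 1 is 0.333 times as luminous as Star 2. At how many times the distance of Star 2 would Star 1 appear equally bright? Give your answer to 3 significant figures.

0.577

Equal flux requires L_1/d_1² = L_2/d_2², so d_1/d_2 = √(L_1/L_2)
= √(0.333) = 0.5771.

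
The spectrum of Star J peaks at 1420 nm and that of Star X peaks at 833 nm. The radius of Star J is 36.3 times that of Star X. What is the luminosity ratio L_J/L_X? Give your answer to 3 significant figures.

Wien's law gives T ∝ 1/λ_max, so T_J/T_X = λ_X/λ_J = 833/1420 = 0.5866.
Then L ∝ R²T⁴ gives L_J/L_X = (36.3)² × (0.5866)⁴ = 1318 × 0.1184 = 156.0.

156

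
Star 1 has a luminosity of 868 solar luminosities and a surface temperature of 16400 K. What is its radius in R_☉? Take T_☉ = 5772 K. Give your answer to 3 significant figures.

3.65 R_☉

R/R_☉ = √(L/L_☉) / (T/T_☉)² = √(868) / (2.841)²
       = 29.46 / 8.073 = 3.649.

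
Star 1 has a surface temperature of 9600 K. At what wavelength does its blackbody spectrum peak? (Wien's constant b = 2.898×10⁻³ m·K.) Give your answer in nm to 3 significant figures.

λ_max = b/T = 2.898×10⁻³ / 9600 = 3.02×10^-7 m = 301.9 nm.

302 nm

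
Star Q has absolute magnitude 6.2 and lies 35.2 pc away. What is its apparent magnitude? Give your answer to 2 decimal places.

8.93

m = M + 5 log₁₀(d/10 pc) = 6.2 + 5 log₁₀(35.2/10)
  = 6.2 + 5 × 0.547 = 6.2 + 2.73 = 8.93.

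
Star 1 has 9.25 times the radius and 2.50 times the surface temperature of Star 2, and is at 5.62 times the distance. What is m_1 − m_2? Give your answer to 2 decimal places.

L_1/L_2 = (9.25)²(2.50)⁴ = 3342.
F_1/F_2 = (L_1/L_2)/(d_1/d_2)² = 3342/31.58 = 105.8.
m_1 − m_2 = −2.5 log₁₀(105.8) = -5.06.

-5.06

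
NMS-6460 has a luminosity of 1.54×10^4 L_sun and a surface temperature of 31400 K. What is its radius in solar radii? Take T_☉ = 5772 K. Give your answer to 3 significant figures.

R/R_☉ = √(L/L_☉) / (T/T_☉)² = √(1.54×10^4) / (5.440)²
       = 124.1 / 29.59 = 4.193.

4.19 solar radii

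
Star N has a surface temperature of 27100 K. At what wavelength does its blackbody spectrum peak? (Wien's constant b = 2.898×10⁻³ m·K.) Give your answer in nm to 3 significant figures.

λ_max = b/T = 2.898×10⁻³ / 27100 = 1.07×10^-7 m = 106.9 nm.

107 nm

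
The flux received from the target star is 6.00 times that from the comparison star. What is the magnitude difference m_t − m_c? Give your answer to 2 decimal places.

m_t − m_c = −2.5 log₁₀(F_t/F_c) = −2.5 log₁₀(6.00) = −2.5 × (0.778) = -1.945.

-1.95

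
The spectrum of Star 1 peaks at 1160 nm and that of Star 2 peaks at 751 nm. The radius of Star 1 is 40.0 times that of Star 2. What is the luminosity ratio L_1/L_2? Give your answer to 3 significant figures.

281

Wien's law gives T ∝ 1/λ_max, so T_1/T_2 = λ_2/λ_1 = 751/1160 = 0.6474.
Then L ∝ R²T⁴ gives L_1/L_2 = (40.0)² × (0.6474)⁴ = 1600 × 0.1757 = 281.1.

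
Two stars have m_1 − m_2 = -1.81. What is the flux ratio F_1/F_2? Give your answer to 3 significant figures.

5.30

F_1/F_2 = 10^(−(m_1 − m_2)/2.5) = 10^(1.81/2.5) = 10^0.724 = 5.297.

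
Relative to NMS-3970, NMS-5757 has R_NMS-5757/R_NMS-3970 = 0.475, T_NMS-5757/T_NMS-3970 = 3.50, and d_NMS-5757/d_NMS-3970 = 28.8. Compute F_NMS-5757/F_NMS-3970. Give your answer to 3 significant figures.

0.0408

L_NMS-5757/L_NMS-3970 = (R_NMS-5757/R_NMS-3970)²(T_NMS-5757/T_NMS-3970)⁴ = (0.475)² × (3.50)⁴ = 33.86.
F_NMS-5757/F_NMS-3970 = (L_NMS-5757/L_NMS-3970)/(d_NMS-5757/d_NMS-3970)² = 33.86 / (28.8)² = 0.04082.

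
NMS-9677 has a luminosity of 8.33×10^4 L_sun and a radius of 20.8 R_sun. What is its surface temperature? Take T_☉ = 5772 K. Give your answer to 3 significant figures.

T/T_☉ = (L/L_☉)^(1/4) / (R/R_☉)^(1/2)
T = 5772 × (8.33×10^4)^(1/4) / √(20.8) = 5772 × 16.99 / 4.561 = 2.150×10^4 K.

2.15×10^4 K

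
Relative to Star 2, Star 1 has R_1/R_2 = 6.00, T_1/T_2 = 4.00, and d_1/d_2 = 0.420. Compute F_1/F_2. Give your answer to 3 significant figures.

L_1/L_2 = (R_1/R_2)²(T_1/T_2)⁴ = (6.00)² × (4.00)⁴ = 9216.
F_1/F_2 = (L_1/L_2)/(d_1/d_2)² = 9216 / (0.420)² = 5.224×10^4.

5.22×10^4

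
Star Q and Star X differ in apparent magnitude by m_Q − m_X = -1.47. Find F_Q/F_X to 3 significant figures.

F_Q/F_X = 10^(−(m_Q − m_X)/2.5) = 10^(1.47/2.5) = 10^0.588 = 3.873.

3.87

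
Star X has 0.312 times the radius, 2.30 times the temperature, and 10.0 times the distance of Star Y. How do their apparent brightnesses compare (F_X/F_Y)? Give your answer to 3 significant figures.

0.0272

L_X/L_Y = (R_X/R_Y)²(T_X/T_Y)⁴ = (0.312)² × (2.30)⁴ = 2.724.
F_X/F_Y = (L_X/L_Y)/(d_X/d_Y)² = 2.724 / (10.0)² = 0.02724.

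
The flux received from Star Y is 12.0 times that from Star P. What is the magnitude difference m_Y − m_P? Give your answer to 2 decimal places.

m_Y − m_P = −2.5 log₁₀(F_Y/F_P) = −2.5 log₁₀(12.0) = −2.5 × (1.079) = -2.698.

-2.70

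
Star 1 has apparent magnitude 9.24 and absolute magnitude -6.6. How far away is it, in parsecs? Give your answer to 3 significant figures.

1.47×10^4 pc

m − M = 5 log₁₀(d/10 pc)
9.24 − (-6.6) = 15.84 = 5 log₁₀(d/10)
d = 10 × 10^(15.84/5) = 10 × 10^3.168 = 1.472×10^4 pc.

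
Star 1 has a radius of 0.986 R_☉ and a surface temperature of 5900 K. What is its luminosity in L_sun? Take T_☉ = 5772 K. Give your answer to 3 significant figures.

L/L_☉ = (R/R_☉)² (T/T_☉)⁴ = (0.986)² × (5900/5772)⁴
       = 0.9722 × (1.022)⁴ = 0.9722 × 1.092 = 1.061.

1.06 L_sun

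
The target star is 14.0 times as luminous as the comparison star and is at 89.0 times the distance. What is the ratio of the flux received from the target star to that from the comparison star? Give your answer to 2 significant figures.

0.0018

F = L/(4πd²), so F_t/F_c = (L_t/L_c) / (d_t/d_c)²
= 14.0 / (89.0)² = 14.0 / 7921 = 0.001767.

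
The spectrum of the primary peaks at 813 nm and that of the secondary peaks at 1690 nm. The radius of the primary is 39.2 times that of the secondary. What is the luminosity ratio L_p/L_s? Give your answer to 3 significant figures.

Wien's law gives T ∝ 1/λ_max, so T_p/T_s = λ_s/λ_p = 1690/813 = 2.079.
Then L ∝ R²T⁴ gives L_p/L_s = (39.2)² × (2.079)⁴ = 1537 × 18.67 = 2.869×10^4.

2.87×10^4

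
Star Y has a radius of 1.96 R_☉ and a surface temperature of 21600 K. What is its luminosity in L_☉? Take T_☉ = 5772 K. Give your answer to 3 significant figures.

L/L_☉ = (R/R_☉)² (T/T_☉)⁴ = (1.96)² × (21600/5772)⁴
       = 3.842 × (3.742)⁴ = 3.842 × 196.1 = 753.4.

753 L_☉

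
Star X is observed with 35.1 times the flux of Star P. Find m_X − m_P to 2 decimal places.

m_X − m_P = −2.5 log₁₀(F_X/F_P) = −2.5 log₁₀(35.1) = −2.5 × (1.545) = -3.863.

-3.86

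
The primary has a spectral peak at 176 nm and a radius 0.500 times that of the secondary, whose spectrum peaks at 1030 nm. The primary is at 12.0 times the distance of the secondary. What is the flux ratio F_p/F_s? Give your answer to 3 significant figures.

Wien's law: T_p/T_s = λ_s/λ_p = 1030/176 = 5.852.
L_p/L_s = (R_p/R_s)²(T_p/T_s)⁴ = (0.500)²(5.852)⁴ = 293.3.
F_p/F_s = (L_p/L_s)/(d_p/d_s)² = 293.3/(12.0)² = 2.036.

2.04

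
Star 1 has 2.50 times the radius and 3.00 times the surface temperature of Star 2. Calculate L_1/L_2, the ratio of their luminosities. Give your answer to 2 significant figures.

From the Stefan–Boltzmann law, L ∝ R²T⁴, so
L_1/L_2 = (R_1/R_2)² (T_1/T_2)⁴ = (2.50)² × (3.00)⁴ = 6.250 × 81.00 = 506.2.

5.1×10^2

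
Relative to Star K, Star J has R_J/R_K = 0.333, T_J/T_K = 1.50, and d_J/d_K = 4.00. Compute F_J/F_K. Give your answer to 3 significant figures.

L_J/L_K = (R_J/R_K)²(T_J/T_K)⁴ = (0.333)² × (1.50)⁴ = 0.5614.
F_J/F_K = (L_J/L_K)/(d_J/d_K)² = 0.5614 / (4.00)² = 0.03509.

0.0351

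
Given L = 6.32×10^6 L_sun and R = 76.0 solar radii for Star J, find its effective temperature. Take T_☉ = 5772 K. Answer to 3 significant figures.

T/T_☉ = (L/L_☉)^(1/4) / (R/R_☉)^(1/2)
T = 5772 × (6.32×10^6)^(1/4) / √(76.0) = 5772 × 50.14 / 8.718 = 3.320×10^4 K.

3.32×10^4 K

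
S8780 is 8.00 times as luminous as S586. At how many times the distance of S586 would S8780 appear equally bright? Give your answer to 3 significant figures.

2.83

Equal flux requires L_S8780/d_S8780² = L_S586/d_S586², so d_S8780/d_S586 = √(L_S8780/L_S586)
= √(8.00) = 2.828.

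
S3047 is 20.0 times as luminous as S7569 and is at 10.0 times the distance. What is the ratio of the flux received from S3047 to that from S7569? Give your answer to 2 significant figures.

F = L/(4πd²), so F_S3047/F_S7569 = (L_S3047/L_S7569) / (d_S3047/d_S7569)²
= 20.0 / (10.0)² = 20.0 / 100.0 = 0.2000.

0.20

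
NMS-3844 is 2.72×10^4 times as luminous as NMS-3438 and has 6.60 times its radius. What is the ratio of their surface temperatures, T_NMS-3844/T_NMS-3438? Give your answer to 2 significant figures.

L ∝ R²T⁴ gives T ∝ (L/R²)^(1/4), so
T_NMS-3844/T_NMS-3438 = (2.72×10^4 / 6.60²)^(1/4) = (624.4)^(1/4) = 4.999.

5.0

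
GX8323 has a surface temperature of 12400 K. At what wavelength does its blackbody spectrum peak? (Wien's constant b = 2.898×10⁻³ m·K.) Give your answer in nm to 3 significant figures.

234 nm

λ_max = b/T = 2.898×10⁻³ / 12400 = 2.34×10^-7 m = 233.7 nm.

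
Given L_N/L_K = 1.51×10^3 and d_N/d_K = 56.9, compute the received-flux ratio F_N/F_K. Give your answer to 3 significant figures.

F = L/(4πd²), so F_N/F_K = (L_N/L_K) / (d_N/d_K)²
= 1.51×10^3 / (56.9)² = 1.51×10^3 / 3238 = 0.4664.

0.466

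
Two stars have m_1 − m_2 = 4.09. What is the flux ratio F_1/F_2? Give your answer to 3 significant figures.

0.0231

F_1/F_2 = 10^(−(m_1 − m_2)/2.5) = 10^(-4.09/2.5) = 10^-1.636 = 0.02312.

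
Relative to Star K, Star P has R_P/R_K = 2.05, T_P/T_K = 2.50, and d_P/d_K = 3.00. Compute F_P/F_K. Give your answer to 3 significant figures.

L_P/L_K = (R_P/R_K)²(T_P/T_K)⁴ = (2.05)² × (2.50)⁴ = 164.2.
F_P/F_K = (L_P/L_K)/(d_P/d_K)² = 164.2 / (3.00)² = 18.24.

18.2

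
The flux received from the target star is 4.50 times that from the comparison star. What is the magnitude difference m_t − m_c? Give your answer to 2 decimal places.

m_t − m_c = −2.5 log₁₀(F_t/F_c) = −2.5 log₁₀(4.50) = −2.5 × (0.653) = -1.633.

-1.63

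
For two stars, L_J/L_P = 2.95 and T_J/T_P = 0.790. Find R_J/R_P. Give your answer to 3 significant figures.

2.75

L ∝ R²T⁴ gives R ∝ √L / T², so
R_J/R_P = √(2.95) / (0.790)² = 1.718 / 0.6241 = 2.752.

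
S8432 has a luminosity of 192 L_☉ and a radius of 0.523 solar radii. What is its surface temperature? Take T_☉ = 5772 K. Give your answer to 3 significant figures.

T/T_☉ = (L/L_☉)^(1/4) / (R/R_☉)^(1/2)
T = 5772 × (192)^(1/4) / √(0.523) = 5772 × 3.722 / 0.7232 = 2.971×10^4 K.

2.97×10^4 K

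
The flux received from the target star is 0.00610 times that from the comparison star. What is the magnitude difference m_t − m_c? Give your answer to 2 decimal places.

5.54

m_t − m_c = −2.5 log₁₀(F_t/F_c) = −2.5 log₁₀(0.00610) = −2.5 × (-2.215) = 5.537.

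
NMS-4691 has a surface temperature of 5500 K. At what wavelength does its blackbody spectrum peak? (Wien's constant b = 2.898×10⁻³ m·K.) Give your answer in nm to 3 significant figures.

527 nm

λ_max = b/T = 2.898×10⁻³ / 5500 = 5.27×10^-7 m = 526.9 nm.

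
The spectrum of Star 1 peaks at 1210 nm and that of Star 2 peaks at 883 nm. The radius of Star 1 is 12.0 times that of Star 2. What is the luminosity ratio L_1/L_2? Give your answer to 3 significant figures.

40.8

Wien's law gives T ∝ 1/λ_max, so T_1/T_2 = λ_2/λ_1 = 883/1210 = 0.7298.
Then L ∝ R²T⁴ gives L_1/L_2 = (12.0)² × (0.7298)⁴ = 144.0 × 0.2836 = 40.84.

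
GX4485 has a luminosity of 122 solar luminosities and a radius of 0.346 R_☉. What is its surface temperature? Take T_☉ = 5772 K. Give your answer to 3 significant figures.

T/T_☉ = (L/L_☉)^(1/4) / (R/R_☉)^(1/2)
T = 5772 × (122)^(1/4) / √(0.346) = 5772 × 3.323 / 0.5882 = 3.261×10^4 K.

3.26×10^4 K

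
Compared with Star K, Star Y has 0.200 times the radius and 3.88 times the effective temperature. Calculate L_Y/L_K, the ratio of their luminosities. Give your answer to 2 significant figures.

9.1

From the Stefan–Boltzmann law, L ∝ R²T⁴, so
L_Y/L_K = (R_Y/R_K)² (T_Y/T_K)⁴ = (0.200)² × (3.88)⁴ = 0.04000 × 226.6 = 9.065.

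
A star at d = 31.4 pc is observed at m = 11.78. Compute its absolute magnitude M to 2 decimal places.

9.30

M = m − 5 log₁₀(d/10 pc) = 11.78 − 5 log₁₀(31.4/10)
  = 11.78 − 5 × 0.497 = 11.78 − 2.48 = 9.30.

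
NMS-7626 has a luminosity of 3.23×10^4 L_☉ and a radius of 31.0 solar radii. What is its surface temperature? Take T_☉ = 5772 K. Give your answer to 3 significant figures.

T/T_☉ = (L/L_☉)^(1/4) / (R/R_☉)^(1/2)
T = 5772 × (3.23×10^4)^(1/4) / √(31.0) = 5772 × 13.41 / 5.568 = 1.390×10^4 K.

1.39×10^4 K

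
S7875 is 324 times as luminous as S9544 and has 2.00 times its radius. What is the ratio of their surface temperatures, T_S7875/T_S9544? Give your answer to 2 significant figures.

L ∝ R²T⁴ gives T ∝ (L/R²)^(1/4), so
T_S7875/T_S9544 = (324 / 2.00²)^(1/4) = (81.00)^(1/4) = 3.000.

3.0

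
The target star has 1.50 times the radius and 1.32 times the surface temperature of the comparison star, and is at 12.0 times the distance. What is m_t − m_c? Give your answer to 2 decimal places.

3.31

L_t/L_c = (1.50)²(1.32)⁴ = 6.831.
F_t/F_c = (L_t/L_c)/(d_t/d_c)² = 6.831/144.0 = 0.04744.
m_t − m_c = −2.5 log₁₀(0.04744) = 3.31.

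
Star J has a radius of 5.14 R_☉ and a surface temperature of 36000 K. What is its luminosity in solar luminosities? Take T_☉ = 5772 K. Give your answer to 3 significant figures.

L/L_☉ = (R/R_☉)² (T/T_☉)⁴ = (5.14)² × (36000/5772)⁴
       = 26.42 × (6.237)⁴ = 26.42 × 1513 = 3.998×10^4.

4.00×10^4 solar luminosities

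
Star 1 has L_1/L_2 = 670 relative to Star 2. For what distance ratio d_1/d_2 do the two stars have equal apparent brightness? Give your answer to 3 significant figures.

25.9

Equal flux requires L_1/d_1² = L_2/d_2², so d_1/d_2 = √(L_1/L_2)
= √(670) = 25.88.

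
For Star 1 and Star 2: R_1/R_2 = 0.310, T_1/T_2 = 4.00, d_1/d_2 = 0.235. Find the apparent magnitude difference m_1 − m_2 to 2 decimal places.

L_1/L_2 = (0.310)²(4.00)⁴ = 24.60.
F_1/F_2 = (L_1/L_2)/(d_1/d_2)² = 24.60/0.05522 = 445.5.
m_1 − m_2 = −2.5 log₁₀(445.5) = -6.62.

-6.62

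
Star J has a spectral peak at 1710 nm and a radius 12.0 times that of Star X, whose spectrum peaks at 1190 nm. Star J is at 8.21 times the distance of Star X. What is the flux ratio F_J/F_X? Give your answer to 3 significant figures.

Wien's law: T_J/T_X = λ_X/λ_J = 1190/1710 = 0.6959.
L_J/L_X = (R_J/R_X)²(T_J/T_X)⁴ = (12.0)²(0.6959)⁴ = 33.77.
F_J/F_X = (L_J/L_X)/(d_J/d_X)² = 33.77/(8.21)² = 0.5010.

0.501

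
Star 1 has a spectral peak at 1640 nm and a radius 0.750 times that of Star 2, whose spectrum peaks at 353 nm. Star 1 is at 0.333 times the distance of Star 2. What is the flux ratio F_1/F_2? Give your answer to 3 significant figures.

0.0109

Wien's law: T_1/T_2 = λ_2/λ_1 = 353/1640 = 0.2152.
L_1/L_2 = (R_1/R_2)²(T_1/T_2)⁴ = (0.750)²(0.2152)⁴ = 0.001207.
F_1/F_2 = (L_1/L_2)/(d_1/d_2)² = 0.001207/(0.333)² = 0.01089.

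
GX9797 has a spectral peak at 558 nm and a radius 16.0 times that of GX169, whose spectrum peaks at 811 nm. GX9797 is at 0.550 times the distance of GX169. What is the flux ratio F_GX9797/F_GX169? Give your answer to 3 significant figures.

Wien's law: T_GX9797/T_GX169 = λ_GX169/λ_GX9797 = 811/558 = 1.453.
L_GX9797/L_GX169 = (R_GX9797/R_GX169)²(T_GX9797/T_GX169)⁴ = (16.0)²(1.453)⁴ = 1142.
F_GX9797/F_GX169 = (L_GX9797/L_GX169)/(d_GX9797/d_GX169)² = 1142/(0.550)² = 3776.

3.78×10^3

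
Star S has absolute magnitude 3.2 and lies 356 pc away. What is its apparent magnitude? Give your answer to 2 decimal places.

m = M + 5 log₁₀(d/10 pc) = 3.2 + 5 log₁₀(356/10)
  = 3.2 + 5 × 1.551 = 3.2 + 7.76 = 10.96.

10.96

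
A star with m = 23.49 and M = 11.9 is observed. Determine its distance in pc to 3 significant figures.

2.08×10^3 pc

m − M = 5 log₁₀(d/10 pc)
23.49 − (11.9) = 11.59 = 5 log₁₀(d/10)
d = 10 × 10^(11.59/5) = 10 × 10^2.318 = 2080 pc.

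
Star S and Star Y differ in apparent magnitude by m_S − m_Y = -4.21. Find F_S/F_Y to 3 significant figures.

F_S/F_Y = 10^(−(m_S − m_Y)/2.5) = 10^(4.21/2.5) = 10^1.684 = 48.31.

48.3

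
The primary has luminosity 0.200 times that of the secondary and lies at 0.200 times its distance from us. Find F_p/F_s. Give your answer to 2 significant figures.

5.0

F = L/(4πd²), so F_p/F_s = (L_p/L_s) / (d_p/d_s)²
= 0.200 / (0.200)² = 0.200 / 0.04000 = 5.000.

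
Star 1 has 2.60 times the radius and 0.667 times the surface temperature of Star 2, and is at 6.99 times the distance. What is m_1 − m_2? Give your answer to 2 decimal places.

L_1/L_2 = (2.60)²(0.667)⁴ = 1.338.
F_1/F_2 = (L_1/L_2)/(d_1/d_2)² = 1.338/48.86 = 0.02738.
m_1 − m_2 = −2.5 log₁₀(0.02738) = 3.91.

3.91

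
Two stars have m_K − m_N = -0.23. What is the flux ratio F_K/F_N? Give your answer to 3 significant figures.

1.24

F_K/F_N = 10^(−(m_K − m_N)/2.5) = 10^(0.23/2.5) = 10^0.092 = 1.236.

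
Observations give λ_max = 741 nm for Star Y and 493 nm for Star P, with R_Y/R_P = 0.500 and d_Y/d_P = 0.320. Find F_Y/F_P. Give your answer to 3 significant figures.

Wien's law: T_Y/T_P = λ_P/λ_Y = 493/741 = 0.6653.
L_Y/L_P = (R_Y/R_P)²(T_Y/T_P)⁴ = (0.500)²(0.6653)⁴ = 0.04898.
F_Y/F_P = (L_Y/L_P)/(d_Y/d_P)² = 0.04898/(0.320)² = 0.4784.

0.478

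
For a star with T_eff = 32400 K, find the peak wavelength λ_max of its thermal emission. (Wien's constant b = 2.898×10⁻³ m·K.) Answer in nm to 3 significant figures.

λ_max = b/T = 2.898×10⁻³ / 32400 = 8.94×10^-8 m = 89.44 nm.

89.4 nm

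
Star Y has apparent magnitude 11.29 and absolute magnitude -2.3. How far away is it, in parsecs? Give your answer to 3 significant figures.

m − M = 5 log₁₀(d/10 pc)
11.29 − (-2.3) = 13.59 = 5 log₁₀(d/10)
d = 10 × 10^(13.59/5) = 10 × 10^2.718 = 5224 pc.

5.22×10^3 pc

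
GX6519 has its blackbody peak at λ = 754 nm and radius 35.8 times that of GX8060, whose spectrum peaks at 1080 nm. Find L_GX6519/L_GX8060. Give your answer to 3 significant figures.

5.39×10^3

Wien's law gives T ∝ 1/λ_max, so T_GX6519/T_GX8060 = λ_GX8060/λ_GX6519 = 1080/754 = 1.432.
Then L ∝ R²T⁴ gives L_GX6519/L_GX8060 = (35.8)² × (1.432)⁴ = 1282 × 4.209 = 5395.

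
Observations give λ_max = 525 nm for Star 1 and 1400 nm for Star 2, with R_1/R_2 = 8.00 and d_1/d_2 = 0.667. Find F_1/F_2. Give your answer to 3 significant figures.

Wien's law: T_1/T_2 = λ_2/λ_1 = 1400/525 = 2.667.
L_1/L_2 = (R_1/R_2)²(T_1/T_2)⁴ = (8.00)²(2.667)⁴ = 3236.
F_1/F_2 = (L_1/L_2)/(d_1/d_2)² = 3236/(0.667)² = 7275.

7.27×10^3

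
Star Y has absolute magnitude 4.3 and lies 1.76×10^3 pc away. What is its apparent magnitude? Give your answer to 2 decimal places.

m = M + 5 log₁₀(d/10 pc) = 4.3 + 5 log₁₀(1.76×10^3/10)
  = 4.3 + 5 × 2.246 = 4.3 + 11.23 = 15.53.

15.53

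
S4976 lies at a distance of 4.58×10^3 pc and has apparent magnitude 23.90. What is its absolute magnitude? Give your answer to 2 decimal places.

M = m − 5 log₁₀(d/10 pc) = 23.90 − 5 log₁₀(4.58×10^3/10)
  = 23.90 − 5 × 2.661 = 23.90 − 13.30 = 10.60.

10.60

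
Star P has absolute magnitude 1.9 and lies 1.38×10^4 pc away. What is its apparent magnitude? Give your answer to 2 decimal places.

17.60

m = M + 5 log₁₀(d/10 pc) = 1.9 + 5 log₁₀(1.38×10^4/10)
  = 1.9 + 5 × 3.140 = 1.9 + 15.70 = 17.60.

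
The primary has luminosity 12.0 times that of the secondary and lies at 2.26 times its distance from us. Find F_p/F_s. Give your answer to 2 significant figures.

F = L/(4πd²), so F_p/F_s = (L_p/L_s) / (d_p/d_s)²
= 12.0 / (2.26)² = 12.0 / 5.108 = 2.349.

2.3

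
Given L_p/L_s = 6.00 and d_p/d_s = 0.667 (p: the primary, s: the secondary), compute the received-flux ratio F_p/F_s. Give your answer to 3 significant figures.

F = L/(4πd²), so F_p/F_s = (L_p/L_s) / (d_p/d_s)²
= 6.00 / (0.667)² = 6.00 / 0.4449 = 13.49.

13.5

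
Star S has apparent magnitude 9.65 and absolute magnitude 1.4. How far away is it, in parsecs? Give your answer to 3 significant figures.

m − M = 5 log₁₀(d/10 pc)
9.65 − (1.4) = 8.25 = 5 log₁₀(d/10)
d = 10 × 10^(8.25/5) = 10 × 10^1.650 = 446.7 pc.

447 pc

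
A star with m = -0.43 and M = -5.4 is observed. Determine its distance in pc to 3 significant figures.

m − M = 5 log₁₀(d/10 pc)
-0.43 − (-5.4) = 4.97 = 5 log₁₀(d/10)
d = 10 × 10^(4.97/5) = 10 × 10^0.994 = 98.63 pc.

98.6 pc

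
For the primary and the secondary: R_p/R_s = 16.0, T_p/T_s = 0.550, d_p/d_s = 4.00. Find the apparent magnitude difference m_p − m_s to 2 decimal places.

-0.41

L_p/L_s = (16.0)²(0.550)⁴ = 23.43.
F_p/F_s = (L_p/L_s)/(d_p/d_s)² = 23.43/16.00 = 1.464.
m_p − m_s = −2.5 log₁₀(1.464) = -0.41.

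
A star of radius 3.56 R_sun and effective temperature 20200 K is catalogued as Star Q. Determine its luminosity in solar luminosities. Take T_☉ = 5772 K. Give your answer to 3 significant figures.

1.90×10^3 solar luminosities

L/L_☉ = (R/R_☉)² (T/T_☉)⁴ = (3.56)² × (20200/5772)⁴
       = 12.67 × (3.500)⁴ = 12.67 × 150.0 = 1901.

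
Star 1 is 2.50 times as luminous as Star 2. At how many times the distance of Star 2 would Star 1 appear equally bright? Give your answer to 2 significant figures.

1.6

Equal flux requires L_1/d_1² = L_2/d_2², so d_1/d_2 = √(L_1/L_2)
= √(2.50) = 1.581.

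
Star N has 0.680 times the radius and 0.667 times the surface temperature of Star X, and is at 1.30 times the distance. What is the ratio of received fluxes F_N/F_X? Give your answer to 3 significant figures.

0.0542

L_N/L_X = (R_N/R_X)²(T_N/T_X)⁴ = (0.680)² × (0.667)⁴ = 0.09152.
F_N/F_X = (L_N/L_X)/(d_N/d_X)² = 0.09152 / (1.30)² = 0.05415.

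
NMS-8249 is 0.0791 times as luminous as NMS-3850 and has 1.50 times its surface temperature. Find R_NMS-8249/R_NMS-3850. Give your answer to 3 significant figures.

0.125

L ∝ R²T⁴ gives R ∝ √L / T², so
R_NMS-8249/R_NMS-3850 = √(0.0791) / (1.50)² = 0.2812 / 2.250 = 0.1250.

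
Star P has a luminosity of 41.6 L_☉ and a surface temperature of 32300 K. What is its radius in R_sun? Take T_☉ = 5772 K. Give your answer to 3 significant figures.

0.206 R_sun

R/R_☉ = √(L/L_☉) / (T/T_☉)² = √(41.6) / (5.596)²
       = 6.450 / 31.31 = 0.2060.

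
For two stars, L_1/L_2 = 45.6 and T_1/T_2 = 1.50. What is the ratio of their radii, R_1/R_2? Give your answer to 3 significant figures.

3.00

L ∝ R²T⁴ gives R ∝ √L / T², so
R_1/R_2 = √(45.6) / (1.50)² = 6.753 / 2.250 = 3.001.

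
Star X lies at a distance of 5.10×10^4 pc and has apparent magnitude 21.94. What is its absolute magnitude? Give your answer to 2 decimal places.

3.40

M = m − 5 log₁₀(d/10 pc) = 21.94 − 5 log₁₀(5.10×10^4/10)
  = 21.94 − 5 × 3.708 = 21.94 − 18.54 = 3.40.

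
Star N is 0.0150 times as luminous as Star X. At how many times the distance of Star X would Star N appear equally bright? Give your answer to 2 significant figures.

Equal flux requires L_N/d_N² = L_X/d_X², so d_N/d_X = √(L_N/L_X)
= √(0.0150) = 0.1225.

0.12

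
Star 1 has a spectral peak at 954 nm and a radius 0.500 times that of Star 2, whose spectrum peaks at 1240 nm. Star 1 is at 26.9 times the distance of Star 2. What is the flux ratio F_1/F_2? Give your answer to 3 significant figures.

Wien's law: T_1/T_2 = λ_2/λ_1 = 1240/954 = 1.300.
L_1/L_2 = (R_1/R_2)²(T_1/T_2)⁴ = (0.500)²(1.300)⁴ = 0.7136.
F_1/F_2 = (L_1/L_2)/(d_1/d_2)² = 0.7136/(26.9)² = 9.861×10^-4.

9.86×10^-4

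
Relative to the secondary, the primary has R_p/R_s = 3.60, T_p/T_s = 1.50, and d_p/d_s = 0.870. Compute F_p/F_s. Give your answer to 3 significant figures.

L_p/L_s = (R_p/R_s)²(T_p/T_s)⁴ = (3.60)² × (1.50)⁴ = 65.61.
F_p/F_s = (L_p/L_s)/(d_p/d_s)² = 65.61 / (0.870)² = 86.68.

86.7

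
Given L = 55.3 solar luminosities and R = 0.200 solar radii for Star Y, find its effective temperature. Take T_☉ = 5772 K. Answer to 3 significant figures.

3.52×10^4 K

T/T_☉ = (L/L_☉)^(1/4) / (R/R_☉)^(1/2)
T = 5772 × (55.3)^(1/4) / √(0.200) = 5772 × 2.727 / 0.4472 = 3.520×10^4 K.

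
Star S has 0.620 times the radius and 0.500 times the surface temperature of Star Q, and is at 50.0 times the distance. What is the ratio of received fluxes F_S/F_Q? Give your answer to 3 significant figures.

L_S/L_Q = (R_S/R_Q)²(T_S/T_Q)⁴ = (0.620)² × (0.500)⁴ = 0.02403.
F_S/F_Q = (L_S/L_Q)/(d_S/d_Q)² = 0.02403 / (50.0)² = 9.610×10^-6.

9.61×10^-6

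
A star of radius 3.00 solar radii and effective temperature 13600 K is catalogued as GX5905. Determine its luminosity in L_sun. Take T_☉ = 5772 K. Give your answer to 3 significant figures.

277 L_sun

L/L_☉ = (R/R_☉)² (T/T_☉)⁴ = (3.00)² × (13600/5772)⁴
       = 9.000 × (2.356)⁴ = 9.000 × 30.82 = 277.4.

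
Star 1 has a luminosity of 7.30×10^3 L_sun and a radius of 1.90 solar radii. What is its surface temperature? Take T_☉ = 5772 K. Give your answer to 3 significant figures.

3.87×10^4 K

T/T_☉ = (L/L_☉)^(1/4) / (R/R_☉)^(1/2)
T = 5772 × (7.30×10^3)^(1/4) / √(1.90) = 5772 × 9.243 / 1.378 = 3.871×10^4 K.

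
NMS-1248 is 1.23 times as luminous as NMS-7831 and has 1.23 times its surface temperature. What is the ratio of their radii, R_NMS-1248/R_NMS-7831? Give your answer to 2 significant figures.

0.73

L ∝ R²T⁴ gives R ∝ √L / T², so
R_NMS-1248/R_NMS-7831 = √(1.23) / (1.23)² = 1.109 / 1.513 = 0.7331.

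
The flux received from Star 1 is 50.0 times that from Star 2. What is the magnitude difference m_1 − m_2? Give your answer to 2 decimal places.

m_1 − m_2 = −2.5 log₁₀(F_1/F_2) = −2.5 log₁₀(50.0) = −2.5 × (1.699) = -4.247.

-4.25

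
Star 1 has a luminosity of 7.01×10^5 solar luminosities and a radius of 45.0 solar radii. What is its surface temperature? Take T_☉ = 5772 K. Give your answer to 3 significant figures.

2.49×10^4 K

T/T_☉ = (L/L_☉)^(1/4) / (R/R_☉)^(1/2)
T = 5772 × (7.01×10^5)^(1/4) / √(45.0) = 5772 × 28.94 / 6.708 = 2.490×10^4 K.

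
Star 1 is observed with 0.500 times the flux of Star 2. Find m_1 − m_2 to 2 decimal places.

0.75

m_1 − m_2 = −2.5 log₁₀(F_1/F_2) = −2.5 log₁₀(0.500) = −2.5 × (-0.301) = 0.753.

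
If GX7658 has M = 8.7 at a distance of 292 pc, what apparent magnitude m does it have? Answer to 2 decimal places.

16.03

m = M + 5 log₁₀(d/10 pc) = 8.7 + 5 log₁₀(292/10)
  = 8.7 + 5 × 1.465 = 8.7 + 7.33 = 16.03.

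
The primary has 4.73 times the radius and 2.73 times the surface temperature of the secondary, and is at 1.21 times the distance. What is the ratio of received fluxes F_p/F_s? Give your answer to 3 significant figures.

L_p/L_s = (R_p/R_s)²(T_p/T_s)⁴ = (4.73)² × (2.73)⁴ = 1243.
F_p/F_s = (L_p/L_s)/(d_p/d_s)² = 1243 / (1.21)² = 848.8.

849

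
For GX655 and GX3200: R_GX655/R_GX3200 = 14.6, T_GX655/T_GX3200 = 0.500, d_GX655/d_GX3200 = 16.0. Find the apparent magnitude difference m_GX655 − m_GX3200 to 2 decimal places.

L_GX655/L_GX3200 = (14.6)²(0.500)⁴ = 13.32.
F_GX655/F_GX3200 = (L_GX655/L_GX3200)/(d_GX655/d_GX3200)² = 13.32/256.0 = 0.05204.
m_GX655 − m_GX3200 = −2.5 log₁₀(0.05204) = 3.21.

3.21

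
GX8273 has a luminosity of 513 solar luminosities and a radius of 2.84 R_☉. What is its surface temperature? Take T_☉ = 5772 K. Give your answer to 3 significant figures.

1.63×10^4 K

T/T_☉ = (L/L_☉)^(1/4) / (R/R_☉)^(1/2)
T = 5772 × (513)^(1/4) / √(2.84) = 5772 × 4.759 / 1.685 = 1.630×10^4 K.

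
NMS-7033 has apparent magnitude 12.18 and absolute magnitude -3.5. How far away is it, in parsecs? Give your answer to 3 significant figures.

1.37×10^4 pc

m − M = 5 log₁₀(d/10 pc)
12.18 − (-3.5) = 15.68 = 5 log₁₀(d/10)
d = 10 × 10^(15.68/5) = 10 × 10^3.136 = 1.368×10^4 pc.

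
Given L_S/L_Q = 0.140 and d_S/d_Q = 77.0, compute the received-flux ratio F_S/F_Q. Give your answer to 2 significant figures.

F = L/(4πd²), so F_S/F_Q = (L_S/L_Q) / (d_S/d_Q)²
= 0.140 / (77.0)² = 0.140 / 5929 = 2.361×10^-5.

2.4×10^-5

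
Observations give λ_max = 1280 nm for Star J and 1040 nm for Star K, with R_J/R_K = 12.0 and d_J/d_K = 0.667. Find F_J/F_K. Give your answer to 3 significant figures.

Wien's law: T_J/T_K = λ_K/λ_J = 1040/1280 = 0.8125.
L_J/L_K = (R_J/R_K)²(T_J/T_K)⁴ = (12.0)²(0.8125)⁴ = 62.76.
F_J/F_K = (L_J/L_K)/(d_J/d_K)² = 62.76/(0.667)² = 141.1.

141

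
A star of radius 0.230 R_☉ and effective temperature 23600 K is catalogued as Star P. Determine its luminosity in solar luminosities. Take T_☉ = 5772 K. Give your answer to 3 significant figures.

L/L_☉ = (R/R_☉)² (T/T_☉)⁴ = (0.230)² × (23600/5772)⁴
       = 0.05290 × (4.089)⁴ = 0.05290 × 279.5 = 14.78.

14.8 solar luminosities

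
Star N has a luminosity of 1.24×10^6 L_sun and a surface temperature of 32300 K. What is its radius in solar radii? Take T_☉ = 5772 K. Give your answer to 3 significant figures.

R/R_☉ = √(L/L_☉) / (T/T_☉)² = √(1.24×10^6) / (5.596)²
       = 1114 / 31.31 = 35.56.

35.6 solar radii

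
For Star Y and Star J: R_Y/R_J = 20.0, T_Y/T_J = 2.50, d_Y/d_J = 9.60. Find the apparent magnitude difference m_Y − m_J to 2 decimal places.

-5.57

L_Y/L_J = (20.0)²(2.50)⁴ = 1.562×10^4.
F_Y/F_J = (L_Y/L_J)/(d_Y/d_J)² = 1.562×10^4/92.16 = 169.5.
m_Y − m_J = −2.5 log₁₀(169.5) = -5.57.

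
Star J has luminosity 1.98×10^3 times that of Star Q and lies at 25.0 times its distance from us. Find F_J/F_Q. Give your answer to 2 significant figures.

F = L/(4πd²), so F_J/F_Q = (L_J/L_Q) / (d_J/d_Q)²
= 1.98×10^3 / (25.0)² = 1.98×10^3 / 625.0 = 3.168.

3.2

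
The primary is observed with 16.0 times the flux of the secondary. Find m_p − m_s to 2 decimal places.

-3.01

m_p − m_s = −2.5 log₁₀(F_p/F_s) = −2.5 log₁₀(16.0) = −2.5 × (1.204) = -3.010.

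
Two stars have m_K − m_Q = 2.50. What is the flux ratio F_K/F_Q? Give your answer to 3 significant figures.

0.100

F_K/F_Q = 10^(−(m_K − m_Q)/2.5) = 10^(-2.50/2.5) = 10^-1.000 = 0.1000.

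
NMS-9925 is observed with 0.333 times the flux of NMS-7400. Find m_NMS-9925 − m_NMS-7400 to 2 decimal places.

m_NMS-9925 − m_NMS-7400 = −2.5 log₁₀(F_NMS-9925/F_NMS-7400) = −2.5 log₁₀(0.333) = −2.5 × (-0.478) = 1.194.

1.19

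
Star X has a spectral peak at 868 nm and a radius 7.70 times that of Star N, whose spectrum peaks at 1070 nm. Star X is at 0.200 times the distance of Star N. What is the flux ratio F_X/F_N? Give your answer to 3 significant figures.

3.42×10^3

Wien's law: T_X/T_N = λ_N/λ_X = 1070/868 = 1.233.
L_X/L_N = (R_X/R_N)²(T_X/T_N)⁴ = (7.70)²(1.233)⁴ = 136.9.
F_X/F_N = (L_X/L_N)/(d_X/d_N)² = 136.9/(0.200)² = 3423.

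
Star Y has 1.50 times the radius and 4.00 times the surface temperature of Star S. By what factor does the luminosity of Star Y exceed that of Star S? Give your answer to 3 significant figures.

From the Stefan–Boltzmann law, L ∝ R²T⁴, so
L_Y/L_S = (R_Y/R_S)² (T_Y/T_S)⁴ = (1.50)² × (4.00)⁴ = 2.250 × 256.0 = 576.0.

576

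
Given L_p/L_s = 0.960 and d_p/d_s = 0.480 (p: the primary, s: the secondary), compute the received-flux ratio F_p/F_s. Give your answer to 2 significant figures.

4.2

F = L/(4πd²), so F_p/F_s = (L_p/L_s) / (d_p/d_s)²
= 0.960 / (0.480)² = 0.960 / 0.2304 = 4.167.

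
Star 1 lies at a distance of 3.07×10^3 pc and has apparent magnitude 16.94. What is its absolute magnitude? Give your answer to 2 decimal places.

M = m − 5 log₁₀(d/10 pc) = 16.94 − 5 log₁₀(3.07×10^3/10)
  = 16.94 − 5 × 2.487 = 16.94 − 12.44 = 4.50.

4.50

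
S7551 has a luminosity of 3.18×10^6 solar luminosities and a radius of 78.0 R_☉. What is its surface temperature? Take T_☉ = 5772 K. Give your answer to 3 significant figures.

T/T_☉ = (L/L_☉)^(1/4) / (R/R_☉)^(1/2)
T = 5772 × (3.18×10^6)^(1/4) / √(78.0) = 5772 × 42.23 / 8.832 = 2.760×10^4 K.

2.76×10^4 K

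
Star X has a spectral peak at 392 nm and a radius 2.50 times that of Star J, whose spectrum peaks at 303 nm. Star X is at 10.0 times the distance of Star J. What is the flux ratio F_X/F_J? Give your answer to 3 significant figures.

0.0223

Wien's law: T_X/T_J = λ_J/λ_X = 303/392 = 0.7730.
L_X/L_J = (R_X/R_J)²(T_X/T_J)⁴ = (2.50)²(0.7730)⁴ = 2.231.
F_X/F_J = (L_X/L_J)/(d_X/d_J)² = 2.231/(10.0)² = 0.02231.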